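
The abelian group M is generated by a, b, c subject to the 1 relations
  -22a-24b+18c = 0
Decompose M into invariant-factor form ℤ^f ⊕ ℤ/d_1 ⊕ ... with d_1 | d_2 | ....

Answer: M ≅ ℤ^2 ⊕ ℤ/2

Derivation:
rank_ℚ(R)=1; free=3−1=2
SNF(R) diag = [2] → torsion [2]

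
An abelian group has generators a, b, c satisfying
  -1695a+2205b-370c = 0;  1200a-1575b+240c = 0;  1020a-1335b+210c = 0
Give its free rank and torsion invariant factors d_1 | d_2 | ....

rank_ℚ(R)=3; free=3−3=0
SNF(R) diag = [5, 15, 30] → torsion [5, 15, 30]

Answer: M ≅ ℤ/5 ⊕ ℤ/15 ⊕ ℤ/30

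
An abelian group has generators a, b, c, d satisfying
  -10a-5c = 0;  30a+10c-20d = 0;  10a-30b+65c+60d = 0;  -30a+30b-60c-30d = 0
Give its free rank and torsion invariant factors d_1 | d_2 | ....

rank_ℚ(R)=4; free=4−4=0
SNF(R) diag = [5, 10, 30, 30] → torsion [5, 10, 30, 30]

Answer: M ≅ ℤ/5 ⊕ ℤ/10 ⊕ ℤ/30 ⊕ ℤ/30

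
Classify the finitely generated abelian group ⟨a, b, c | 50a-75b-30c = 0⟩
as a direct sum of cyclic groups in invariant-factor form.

Answer: M ≅ ℤ^2 ⊕ ℤ/5

Derivation:
rank_ℚ(R)=1; free=3−1=2
SNF(R) diag = [5] → torsion [5]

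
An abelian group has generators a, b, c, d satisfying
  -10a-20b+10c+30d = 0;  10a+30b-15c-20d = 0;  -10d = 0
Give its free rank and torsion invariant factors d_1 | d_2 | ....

Answer: M ≅ ℤ^1 ⊕ ℤ/5 ⊕ ℤ/10 ⊕ ℤ/10

Derivation:
rank_ℚ(R)=3; free=4−3=1
SNF(R) diag = [5, 10, 10] → torsion [5, 10, 10]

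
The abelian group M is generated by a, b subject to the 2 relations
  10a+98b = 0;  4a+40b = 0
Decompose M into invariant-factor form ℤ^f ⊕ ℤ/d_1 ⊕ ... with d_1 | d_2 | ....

Answer: M ≅ ℤ/2 ⊕ ℤ/4

Derivation:
rank_ℚ(R)=2; free=2−2=0
SNF(R) diag = [2, 4] → torsion [2, 4]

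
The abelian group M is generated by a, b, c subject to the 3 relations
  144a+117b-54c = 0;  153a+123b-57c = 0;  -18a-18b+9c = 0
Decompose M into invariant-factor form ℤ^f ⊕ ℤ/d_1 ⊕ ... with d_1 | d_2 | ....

rank_ℚ(R)=3; free=3−3=0
SNF(R) diag = [3, 9, 9] → torsion [3, 9, 9]

Answer: M ≅ ℤ/3 ⊕ ℤ/9 ⊕ ℤ/9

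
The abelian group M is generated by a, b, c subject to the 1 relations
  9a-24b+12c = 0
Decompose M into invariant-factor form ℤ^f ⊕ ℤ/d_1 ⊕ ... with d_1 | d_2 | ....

Answer: M ≅ ℤ^2 ⊕ ℤ/3

Derivation:
rank_ℚ(R)=1; free=3−1=2
SNF(R) diag = [3] → torsion [3]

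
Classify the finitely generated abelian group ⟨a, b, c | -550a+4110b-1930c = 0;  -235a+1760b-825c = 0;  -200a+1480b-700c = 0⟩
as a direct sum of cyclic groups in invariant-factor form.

rank_ℚ(R)=3; free=3−3=0
SNF(R) diag = [5, 10, 20] → torsion [5, 10, 20]

Answer: M ≅ ℤ/5 ⊕ ℤ/10 ⊕ ℤ/20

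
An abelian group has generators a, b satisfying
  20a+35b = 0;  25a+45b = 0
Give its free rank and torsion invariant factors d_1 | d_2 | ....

Answer: M ≅ ℤ/5 ⊕ ℤ/5

Derivation:
rank_ℚ(R)=2; free=2−2=0
SNF(R) diag = [5, 5] → torsion [5, 5]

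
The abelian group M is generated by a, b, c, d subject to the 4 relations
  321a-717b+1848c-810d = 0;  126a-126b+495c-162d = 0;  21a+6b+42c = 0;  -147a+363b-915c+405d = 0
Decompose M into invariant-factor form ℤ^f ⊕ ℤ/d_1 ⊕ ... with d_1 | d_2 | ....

rank_ℚ(R)=4; free=4−4=0
SNF(R) diag = [3, 9, 27, 81] → torsion [3, 9, 27, 81]

Answer: M ≅ ℤ/3 ⊕ ℤ/9 ⊕ ℤ/27 ⊕ ℤ/81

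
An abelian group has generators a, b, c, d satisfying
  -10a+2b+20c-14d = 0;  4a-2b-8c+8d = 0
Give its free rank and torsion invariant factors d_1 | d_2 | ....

rank_ℚ(R)=2; free=4−2=2
SNF(R) diag = [2, 6] → torsion [2, 6]

Answer: M ≅ ℤ^2 ⊕ ℤ/2 ⊕ ℤ/6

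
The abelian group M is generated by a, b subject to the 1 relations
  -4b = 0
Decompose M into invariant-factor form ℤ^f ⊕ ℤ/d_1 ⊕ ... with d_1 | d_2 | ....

rank_ℚ(R)=1; free=2−1=1
SNF(R) diag = [4] → torsion [4]

Answer: M ≅ ℤ^1 ⊕ ℤ/4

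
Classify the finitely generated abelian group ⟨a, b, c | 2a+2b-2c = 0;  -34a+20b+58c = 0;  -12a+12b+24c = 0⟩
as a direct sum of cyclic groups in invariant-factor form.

rank_ℚ(R)=3; free=3−3=0
SNF(R) diag = [2, 6, 12] → torsion [2, 6, 12]

Answer: M ≅ ℤ/2 ⊕ ℤ/6 ⊕ ℤ/12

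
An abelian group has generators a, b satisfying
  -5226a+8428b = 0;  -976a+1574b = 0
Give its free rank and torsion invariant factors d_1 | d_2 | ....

rank_ℚ(R)=2; free=2−2=0
SNF(R) diag = [2, 2] → torsion [2, 2]

Answer: M ≅ ℤ/2 ⊕ ℤ/2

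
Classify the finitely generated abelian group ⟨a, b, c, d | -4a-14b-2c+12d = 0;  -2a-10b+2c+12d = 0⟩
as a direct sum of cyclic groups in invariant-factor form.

Answer: M ≅ ℤ^2 ⊕ ℤ/2 ⊕ ℤ/6

Derivation:
rank_ℚ(R)=2; free=4−2=2
SNF(R) diag = [2, 6] → torsion [2, 6]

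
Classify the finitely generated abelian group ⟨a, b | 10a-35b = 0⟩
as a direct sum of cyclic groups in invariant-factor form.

rank_ℚ(R)=1; free=2−1=1
SNF(R) diag = [5] → torsion [5]

Answer: M ≅ ℤ^1 ⊕ ℤ/5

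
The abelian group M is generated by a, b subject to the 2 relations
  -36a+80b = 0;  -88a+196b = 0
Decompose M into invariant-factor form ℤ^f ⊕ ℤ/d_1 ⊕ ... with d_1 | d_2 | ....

rank_ℚ(R)=2; free=2−2=0
SNF(R) diag = [4, 4] → torsion [4, 4]

Answer: M ≅ ℤ/4 ⊕ ℤ/4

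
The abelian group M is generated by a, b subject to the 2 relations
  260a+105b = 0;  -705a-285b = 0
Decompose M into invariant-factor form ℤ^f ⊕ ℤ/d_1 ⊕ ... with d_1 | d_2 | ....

rank_ℚ(R)=2; free=2−2=0
SNF(R) diag = [5, 15] → torsion [5, 15]

Answer: M ≅ ℤ/5 ⊕ ℤ/15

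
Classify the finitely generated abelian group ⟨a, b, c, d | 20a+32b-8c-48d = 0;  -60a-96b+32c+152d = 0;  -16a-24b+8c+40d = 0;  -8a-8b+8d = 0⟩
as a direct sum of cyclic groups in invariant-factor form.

Answer: M ≅ ℤ/4 ⊕ ℤ/8 ⊕ ℤ/8 ⊕ ℤ/8

Derivation:
rank_ℚ(R)=4; free=4−4=0
SNF(R) diag = [4, 8, 8, 8] → torsion [4, 8, 8, 8]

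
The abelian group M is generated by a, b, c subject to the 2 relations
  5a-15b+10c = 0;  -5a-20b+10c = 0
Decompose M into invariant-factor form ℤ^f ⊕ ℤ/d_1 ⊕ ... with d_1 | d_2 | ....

rank_ℚ(R)=2; free=3−2=1
SNF(R) diag = [5, 5] → torsion [5, 5]

Answer: M ≅ ℤ^1 ⊕ ℤ/5 ⊕ ℤ/5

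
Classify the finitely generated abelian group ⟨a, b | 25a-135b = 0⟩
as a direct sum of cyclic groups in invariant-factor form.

rank_ℚ(R)=1; free=2−1=1
SNF(R) diag = [5] → torsion [5]

Answer: M ≅ ℤ^1 ⊕ ℤ/5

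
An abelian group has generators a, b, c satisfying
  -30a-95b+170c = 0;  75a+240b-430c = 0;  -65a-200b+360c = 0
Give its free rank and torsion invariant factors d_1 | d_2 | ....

Answer: M ≅ ℤ/5 ⊕ ℤ/5 ⊕ ℤ/10

Derivation:
rank_ℚ(R)=3; free=3−3=0
SNF(R) diag = [5, 5, 10] → torsion [5, 5, 10]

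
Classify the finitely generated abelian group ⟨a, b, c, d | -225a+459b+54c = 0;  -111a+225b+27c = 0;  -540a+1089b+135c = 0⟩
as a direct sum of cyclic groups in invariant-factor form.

rank_ℚ(R)=3; free=4−3=1
SNF(R) diag = [3, 9, 27] → torsion [3, 9, 27]

Answer: M ≅ ℤ^1 ⊕ ℤ/3 ⊕ ℤ/9 ⊕ ℤ/27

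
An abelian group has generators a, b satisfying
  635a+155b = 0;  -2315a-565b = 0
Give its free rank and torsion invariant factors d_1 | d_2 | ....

Answer: M ≅ ℤ/5 ⊕ ℤ/10

Derivation:
rank_ℚ(R)=2; free=2−2=0
SNF(R) diag = [5, 10] → torsion [5, 10]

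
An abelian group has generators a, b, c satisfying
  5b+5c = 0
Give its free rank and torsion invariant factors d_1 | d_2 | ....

rank_ℚ(R)=1; free=3−1=2
SNF(R) diag = [5] → torsion [5]

Answer: M ≅ ℤ^2 ⊕ ℤ/5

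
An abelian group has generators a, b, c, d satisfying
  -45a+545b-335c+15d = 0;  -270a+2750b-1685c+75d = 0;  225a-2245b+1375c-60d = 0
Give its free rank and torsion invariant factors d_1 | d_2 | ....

rank_ℚ(R)=3; free=4−3=1
SNF(R) diag = [5, 15, 45] → torsion [5, 15, 45]

Answer: M ≅ ℤ^1 ⊕ ℤ/5 ⊕ ℤ/15 ⊕ ℤ/45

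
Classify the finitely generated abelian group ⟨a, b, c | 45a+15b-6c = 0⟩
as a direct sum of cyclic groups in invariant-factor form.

rank_ℚ(R)=1; free=3−1=2
SNF(R) diag = [3] → torsion [3]

Answer: M ≅ ℤ^2 ⊕ ℤ/3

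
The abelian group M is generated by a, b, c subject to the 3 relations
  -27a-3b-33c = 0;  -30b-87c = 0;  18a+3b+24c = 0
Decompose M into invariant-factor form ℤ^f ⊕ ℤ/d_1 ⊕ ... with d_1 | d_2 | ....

rank_ℚ(R)=3; free=3−3=0
SNF(R) diag = [3, 9, 27] → torsion [3, 9, 27]

Answer: M ≅ ℤ/3 ⊕ ℤ/9 ⊕ ℤ/27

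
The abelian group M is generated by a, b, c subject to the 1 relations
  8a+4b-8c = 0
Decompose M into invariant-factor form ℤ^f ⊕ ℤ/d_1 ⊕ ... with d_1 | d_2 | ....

Answer: M ≅ ℤ^2 ⊕ ℤ/4

Derivation:
rank_ℚ(R)=1; free=3−1=2
SNF(R) diag = [4] → torsion [4]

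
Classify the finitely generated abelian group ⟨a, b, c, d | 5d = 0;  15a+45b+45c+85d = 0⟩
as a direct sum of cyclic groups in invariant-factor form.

Answer: M ≅ ℤ^2 ⊕ ℤ/5 ⊕ ℤ/15

Derivation:
rank_ℚ(R)=2; free=4−2=2
SNF(R) diag = [5, 15] → torsion [5, 15]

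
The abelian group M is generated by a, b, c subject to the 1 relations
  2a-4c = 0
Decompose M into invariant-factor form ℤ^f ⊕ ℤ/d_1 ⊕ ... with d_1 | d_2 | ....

rank_ℚ(R)=1; free=3−1=2
SNF(R) diag = [2] → torsion [2]

Answer: M ≅ ℤ^2 ⊕ ℤ/2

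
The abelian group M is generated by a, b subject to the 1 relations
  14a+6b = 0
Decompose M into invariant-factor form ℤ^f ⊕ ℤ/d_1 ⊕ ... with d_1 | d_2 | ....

Answer: M ≅ ℤ^1 ⊕ ℤ/2

Derivation:
rank_ℚ(R)=1; free=2−1=1
SNF(R) diag = [2] → torsion [2]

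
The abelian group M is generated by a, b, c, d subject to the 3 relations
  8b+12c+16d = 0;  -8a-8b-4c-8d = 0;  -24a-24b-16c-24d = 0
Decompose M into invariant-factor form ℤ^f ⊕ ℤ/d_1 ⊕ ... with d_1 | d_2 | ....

rank_ℚ(R)=3; free=4−3=1
SNF(R) diag = [4, 8, 8] → torsion [4, 8, 8]

Answer: M ≅ ℤ^1 ⊕ ℤ/4 ⊕ ℤ/8 ⊕ ℤ/8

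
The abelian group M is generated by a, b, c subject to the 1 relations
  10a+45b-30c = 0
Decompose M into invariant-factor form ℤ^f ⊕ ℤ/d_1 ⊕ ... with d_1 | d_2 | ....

Answer: M ≅ ℤ^2 ⊕ ℤ/5

Derivation:
rank_ℚ(R)=1; free=3−1=2
SNF(R) diag = [5] → torsion [5]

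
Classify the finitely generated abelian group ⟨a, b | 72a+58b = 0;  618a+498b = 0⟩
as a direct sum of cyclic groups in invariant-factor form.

Answer: M ≅ ℤ/2 ⊕ ℤ/6

Derivation:
rank_ℚ(R)=2; free=2−2=0
SNF(R) diag = [2, 6] → torsion [2, 6]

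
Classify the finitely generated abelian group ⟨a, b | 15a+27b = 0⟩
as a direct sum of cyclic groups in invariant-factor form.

Answer: M ≅ ℤ^1 ⊕ ℤ/3

Derivation:
rank_ℚ(R)=1; free=2−1=1
SNF(R) diag = [3] → torsion [3]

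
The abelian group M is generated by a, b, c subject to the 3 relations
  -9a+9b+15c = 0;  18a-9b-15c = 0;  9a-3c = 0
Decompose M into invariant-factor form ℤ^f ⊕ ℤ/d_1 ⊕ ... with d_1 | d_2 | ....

Answer: M ≅ ℤ/3 ⊕ ℤ/9 ⊕ ℤ/9

Derivation:
rank_ℚ(R)=3; free=3−3=0
SNF(R) diag = [3, 9, 9] → torsion [3, 9, 9]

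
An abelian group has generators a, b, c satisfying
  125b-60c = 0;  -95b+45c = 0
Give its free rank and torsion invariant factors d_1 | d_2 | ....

Answer: M ≅ ℤ^1 ⊕ ℤ/5 ⊕ ℤ/15

Derivation:
rank_ℚ(R)=2; free=3−2=1
SNF(R) diag = [5, 15] → torsion [5, 15]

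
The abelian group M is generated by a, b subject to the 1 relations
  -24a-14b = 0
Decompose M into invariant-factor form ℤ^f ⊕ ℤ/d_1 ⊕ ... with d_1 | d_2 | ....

Answer: M ≅ ℤ^1 ⊕ ℤ/2

Derivation:
rank_ℚ(R)=1; free=2−1=1
SNF(R) diag = [2] → torsion [2]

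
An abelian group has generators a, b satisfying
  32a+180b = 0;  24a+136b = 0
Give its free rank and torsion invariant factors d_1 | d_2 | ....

Answer: M ≅ ℤ/4 ⊕ ℤ/8

Derivation:
rank_ℚ(R)=2; free=2−2=0
SNF(R) diag = [4, 8] → torsion [4, 8]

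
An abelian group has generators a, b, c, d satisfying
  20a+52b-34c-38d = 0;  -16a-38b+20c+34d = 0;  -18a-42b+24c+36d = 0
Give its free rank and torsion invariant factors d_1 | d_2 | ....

rank_ℚ(R)=3; free=4−3=1
SNF(R) diag = [2, 6, 18] → torsion [2, 6, 18]

Answer: M ≅ ℤ^1 ⊕ ℤ/2 ⊕ ℤ/6 ⊕ ℤ/18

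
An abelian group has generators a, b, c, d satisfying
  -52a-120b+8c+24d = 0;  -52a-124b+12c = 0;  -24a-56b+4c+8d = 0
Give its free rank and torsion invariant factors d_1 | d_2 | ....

Answer: M ≅ ℤ^1 ⊕ ℤ/4 ⊕ ℤ/4 ⊕ ℤ/4

Derivation:
rank_ℚ(R)=3; free=4−3=1
SNF(R) diag = [4, 4, 4] → torsion [4, 4, 4]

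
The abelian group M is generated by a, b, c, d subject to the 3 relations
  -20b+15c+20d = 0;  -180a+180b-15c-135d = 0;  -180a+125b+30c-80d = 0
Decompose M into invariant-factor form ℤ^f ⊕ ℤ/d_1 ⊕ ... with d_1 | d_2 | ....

Answer: M ≅ ℤ^1 ⊕ ℤ/5 ⊕ ℤ/15 ⊕ ℤ/45

Derivation:
rank_ℚ(R)=3; free=4−3=1
SNF(R) diag = [5, 15, 45] → torsion [5, 15, 45]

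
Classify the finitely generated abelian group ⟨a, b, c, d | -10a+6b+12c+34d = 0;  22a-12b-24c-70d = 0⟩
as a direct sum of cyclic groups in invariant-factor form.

Answer: M ≅ ℤ^2 ⊕ ℤ/2 ⊕ ℤ/6

Derivation:
rank_ℚ(R)=2; free=4−2=2
SNF(R) diag = [2, 6] → torsion [2, 6]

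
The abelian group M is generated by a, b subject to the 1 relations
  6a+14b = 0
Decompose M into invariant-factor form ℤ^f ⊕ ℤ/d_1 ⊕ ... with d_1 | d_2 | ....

Answer: M ≅ ℤ^1 ⊕ ℤ/2

Derivation:
rank_ℚ(R)=1; free=2−1=1
SNF(R) diag = [2] → torsion [2]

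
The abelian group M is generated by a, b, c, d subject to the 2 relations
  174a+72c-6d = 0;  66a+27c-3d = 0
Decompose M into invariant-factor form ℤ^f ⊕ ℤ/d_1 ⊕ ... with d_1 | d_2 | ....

rank_ℚ(R)=2; free=4−2=2
SNF(R) diag = [3, 6] → torsion [3, 6]

Answer: M ≅ ℤ^2 ⊕ ℤ/3 ⊕ ℤ/6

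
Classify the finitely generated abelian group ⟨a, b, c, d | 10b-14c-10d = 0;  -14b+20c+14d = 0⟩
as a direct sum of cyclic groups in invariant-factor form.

rank_ℚ(R)=2; free=4−2=2
SNF(R) diag = [2, 2] → torsion [2, 2]

Answer: M ≅ ℤ^2 ⊕ ℤ/2 ⊕ ℤ/2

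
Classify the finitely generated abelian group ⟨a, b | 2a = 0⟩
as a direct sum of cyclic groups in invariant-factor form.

Answer: M ≅ ℤ^1 ⊕ ℤ/2

Derivation:
rank_ℚ(R)=1; free=2−1=1
SNF(R) diag = [2] → torsion [2]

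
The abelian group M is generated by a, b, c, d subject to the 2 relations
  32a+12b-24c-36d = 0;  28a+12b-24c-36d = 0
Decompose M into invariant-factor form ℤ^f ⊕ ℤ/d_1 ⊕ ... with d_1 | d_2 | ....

Answer: M ≅ ℤ^2 ⊕ ℤ/4 ⊕ ℤ/12

Derivation:
rank_ℚ(R)=2; free=4−2=2
SNF(R) diag = [4, 12] → torsion [4, 12]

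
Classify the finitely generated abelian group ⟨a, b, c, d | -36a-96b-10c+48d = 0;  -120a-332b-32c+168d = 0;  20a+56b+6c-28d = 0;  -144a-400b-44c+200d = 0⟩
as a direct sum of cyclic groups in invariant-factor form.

rank_ℚ(R)=4; free=4−4=0
SNF(R) diag = [2, 4, 4, 8] → torsion [2, 4, 4, 8]

Answer: M ≅ ℤ/2 ⊕ ℤ/4 ⊕ ℤ/4 ⊕ ℤ/8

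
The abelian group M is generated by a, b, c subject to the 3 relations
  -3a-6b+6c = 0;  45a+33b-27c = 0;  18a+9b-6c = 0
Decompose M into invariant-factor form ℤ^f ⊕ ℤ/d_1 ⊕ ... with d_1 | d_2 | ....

rank_ℚ(R)=3; free=3−3=0
SNF(R) diag = [3, 3, 3] → torsion [3, 3, 3]

Answer: M ≅ ℤ/3 ⊕ ℤ/3 ⊕ ℤ/3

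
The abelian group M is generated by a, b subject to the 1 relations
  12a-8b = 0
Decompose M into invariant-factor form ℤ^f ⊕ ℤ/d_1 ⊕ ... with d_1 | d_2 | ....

Answer: M ≅ ℤ^1 ⊕ ℤ/4

Derivation:
rank_ℚ(R)=1; free=2−1=1
SNF(R) diag = [4] → torsion [4]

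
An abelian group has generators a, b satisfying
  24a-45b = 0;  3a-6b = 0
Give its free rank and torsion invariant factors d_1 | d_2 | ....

Answer: M ≅ ℤ/3 ⊕ ℤ/3

Derivation:
rank_ℚ(R)=2; free=2−2=0
SNF(R) diag = [3, 3] → torsion [3, 3]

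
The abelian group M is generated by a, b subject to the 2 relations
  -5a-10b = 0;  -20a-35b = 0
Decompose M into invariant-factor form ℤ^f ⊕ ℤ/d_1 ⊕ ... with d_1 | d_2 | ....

Answer: M ≅ ℤ/5 ⊕ ℤ/5

Derivation:
rank_ℚ(R)=2; free=2−2=0
SNF(R) diag = [5, 5] → torsion [5, 5]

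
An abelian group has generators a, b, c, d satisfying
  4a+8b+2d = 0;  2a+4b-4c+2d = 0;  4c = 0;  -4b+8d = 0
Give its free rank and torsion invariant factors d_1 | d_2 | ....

Answer: M ≅ ℤ/2 ⊕ ℤ/2 ⊕ ℤ/4 ⊕ ℤ/4

Derivation:
rank_ℚ(R)=4; free=4−4=0
SNF(R) diag = [2, 2, 4, 4] → torsion [2, 2, 4, 4]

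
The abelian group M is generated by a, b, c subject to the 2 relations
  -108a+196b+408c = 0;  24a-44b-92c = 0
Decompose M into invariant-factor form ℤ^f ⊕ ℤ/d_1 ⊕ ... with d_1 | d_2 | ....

rank_ℚ(R)=2; free=3−2=1
SNF(R) diag = [4, 4] → torsion [4, 4]

Answer: M ≅ ℤ^1 ⊕ ℤ/4 ⊕ ℤ/4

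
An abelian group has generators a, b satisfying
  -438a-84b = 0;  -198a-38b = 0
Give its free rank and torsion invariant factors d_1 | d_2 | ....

Answer: M ≅ ℤ/2 ⊕ ℤ/6

Derivation:
rank_ℚ(R)=2; free=2−2=0
SNF(R) diag = [2, 6] → torsion [2, 6]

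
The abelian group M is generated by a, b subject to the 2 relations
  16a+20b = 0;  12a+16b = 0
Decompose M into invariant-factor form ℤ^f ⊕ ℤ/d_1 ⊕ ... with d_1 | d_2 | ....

rank_ℚ(R)=2; free=2−2=0
SNF(R) diag = [4, 4] → torsion [4, 4]

Answer: M ≅ ℤ/4 ⊕ ℤ/4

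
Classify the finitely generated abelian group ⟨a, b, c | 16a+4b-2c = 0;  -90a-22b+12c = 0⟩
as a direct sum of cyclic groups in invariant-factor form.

Answer: M ≅ ℤ^1 ⊕ ℤ/2 ⊕ ℤ/2

Derivation:
rank_ℚ(R)=2; free=3−2=1
SNF(R) diag = [2, 2] → torsion [2, 2]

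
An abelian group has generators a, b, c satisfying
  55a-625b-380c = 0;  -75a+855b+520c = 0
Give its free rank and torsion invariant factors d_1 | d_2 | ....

Answer: M ≅ ℤ^1 ⊕ ℤ/5 ⊕ ℤ/10

Derivation:
rank_ℚ(R)=2; free=3−2=1
SNF(R) diag = [5, 10] → torsion [5, 10]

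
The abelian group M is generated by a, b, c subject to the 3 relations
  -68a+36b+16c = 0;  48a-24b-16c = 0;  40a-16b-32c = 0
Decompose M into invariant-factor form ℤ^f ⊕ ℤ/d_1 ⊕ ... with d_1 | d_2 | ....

rank_ℚ(R)=3; free=3−3=0
SNF(R) diag = [4, 8, 16] → torsion [4, 8, 16]

Answer: M ≅ ℤ/4 ⊕ ℤ/8 ⊕ ℤ/16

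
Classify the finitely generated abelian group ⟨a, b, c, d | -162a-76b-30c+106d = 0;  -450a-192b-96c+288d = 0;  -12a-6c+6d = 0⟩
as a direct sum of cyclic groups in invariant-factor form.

Answer: M ≅ ℤ^1 ⊕ ℤ/2 ⊕ ℤ/6 ⊕ ℤ/12

Derivation:
rank_ℚ(R)=3; free=4−3=1
SNF(R) diag = [2, 6, 12] → torsion [2, 6, 12]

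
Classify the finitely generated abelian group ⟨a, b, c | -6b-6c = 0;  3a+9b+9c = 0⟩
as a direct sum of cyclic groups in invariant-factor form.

Answer: M ≅ ℤ^1 ⊕ ℤ/3 ⊕ ℤ/6

Derivation:
rank_ℚ(R)=2; free=3−2=1
SNF(R) diag = [3, 6] → torsion [3, 6]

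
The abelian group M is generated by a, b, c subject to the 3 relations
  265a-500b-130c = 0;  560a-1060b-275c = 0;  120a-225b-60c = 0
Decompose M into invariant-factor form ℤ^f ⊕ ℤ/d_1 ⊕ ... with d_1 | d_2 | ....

rank_ℚ(R)=3; free=3−3=0
SNF(R) diag = [5, 15, 15] → torsion [5, 15, 15]

Answer: M ≅ ℤ/5 ⊕ ℤ/15 ⊕ ℤ/15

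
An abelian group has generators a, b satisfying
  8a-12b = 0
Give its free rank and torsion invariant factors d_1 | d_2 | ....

rank_ℚ(R)=1; free=2−1=1
SNF(R) diag = [4] → torsion [4]

Answer: M ≅ ℤ^1 ⊕ ℤ/4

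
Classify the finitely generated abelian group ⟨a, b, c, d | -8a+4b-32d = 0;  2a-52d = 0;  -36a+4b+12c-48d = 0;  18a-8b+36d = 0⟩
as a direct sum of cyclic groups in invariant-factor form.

rank_ℚ(R)=4; free=4−4=0
SNF(R) diag = [2, 4, 12, 24] → torsion [2, 4, 12, 24]

Answer: M ≅ ℤ/2 ⊕ ℤ/4 ⊕ ℤ/12 ⊕ ℤ/24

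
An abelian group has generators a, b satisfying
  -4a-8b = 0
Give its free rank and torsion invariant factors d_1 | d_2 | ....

Answer: M ≅ ℤ^1 ⊕ ℤ/4

Derivation:
rank_ℚ(R)=1; free=2−1=1
SNF(R) diag = [4] → torsion [4]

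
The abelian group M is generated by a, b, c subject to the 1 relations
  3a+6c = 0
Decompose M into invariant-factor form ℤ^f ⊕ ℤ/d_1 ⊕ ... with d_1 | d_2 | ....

Answer: M ≅ ℤ^2 ⊕ ℤ/3

Derivation:
rank_ℚ(R)=1; free=3−1=2
SNF(R) diag = [3] → torsion [3]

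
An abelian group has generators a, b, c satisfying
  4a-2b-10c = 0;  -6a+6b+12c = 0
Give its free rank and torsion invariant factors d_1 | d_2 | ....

Answer: M ≅ ℤ^1 ⊕ ℤ/2 ⊕ ℤ/6

Derivation:
rank_ℚ(R)=2; free=3−2=1
SNF(R) diag = [2, 6] → torsion [2, 6]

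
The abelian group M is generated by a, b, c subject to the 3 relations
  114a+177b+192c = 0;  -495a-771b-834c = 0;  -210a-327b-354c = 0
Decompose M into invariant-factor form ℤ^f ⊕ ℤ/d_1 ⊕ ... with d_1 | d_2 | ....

Answer: M ≅ ℤ/3 ⊕ ℤ/3 ⊕ ℤ/6

Derivation:
rank_ℚ(R)=3; free=3−3=0
SNF(R) diag = [3, 3, 6] → torsion [3, 3, 6]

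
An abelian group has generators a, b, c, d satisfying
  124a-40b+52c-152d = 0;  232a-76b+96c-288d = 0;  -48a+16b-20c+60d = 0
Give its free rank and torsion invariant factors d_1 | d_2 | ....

rank_ℚ(R)=3; free=4−3=1
SNF(R) diag = [4, 4, 4] → torsion [4, 4, 4]

Answer: M ≅ ℤ^1 ⊕ ℤ/4 ⊕ ℤ/4 ⊕ ℤ/4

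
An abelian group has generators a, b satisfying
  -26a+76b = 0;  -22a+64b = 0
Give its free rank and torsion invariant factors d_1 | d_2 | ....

rank_ℚ(R)=2; free=2−2=0
SNF(R) diag = [2, 4] → torsion [2, 4]

Answer: M ≅ ℤ/2 ⊕ ℤ/4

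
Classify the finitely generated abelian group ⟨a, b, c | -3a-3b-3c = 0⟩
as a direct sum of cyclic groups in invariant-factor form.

rank_ℚ(R)=1; free=3−1=2
SNF(R) diag = [3] → torsion [3]

Answer: M ≅ ℤ^2 ⊕ ℤ/3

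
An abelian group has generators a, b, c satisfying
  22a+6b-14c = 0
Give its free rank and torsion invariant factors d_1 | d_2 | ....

Answer: M ≅ ℤ^2 ⊕ ℤ/2

Derivation:
rank_ℚ(R)=1; free=3−1=2
SNF(R) diag = [2] → torsion [2]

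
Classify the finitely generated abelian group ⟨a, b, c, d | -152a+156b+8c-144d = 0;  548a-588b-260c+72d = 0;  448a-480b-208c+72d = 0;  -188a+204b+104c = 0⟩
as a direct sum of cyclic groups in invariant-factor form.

Answer: M ≅ ℤ/4 ⊕ ℤ/12 ⊕ ℤ/36 ⊕ ℤ/72

Derivation:
rank_ℚ(R)=4; free=4−4=0
SNF(R) diag = [4, 12, 36, 72] → torsion [4, 12, 36, 72]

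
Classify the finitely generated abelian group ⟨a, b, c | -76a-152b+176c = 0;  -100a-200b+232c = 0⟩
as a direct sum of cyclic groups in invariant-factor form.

rank_ℚ(R)=2; free=3−2=1
SNF(R) diag = [4, 8] → torsion [4, 8]

Answer: M ≅ ℤ^1 ⊕ ℤ/4 ⊕ ℤ/8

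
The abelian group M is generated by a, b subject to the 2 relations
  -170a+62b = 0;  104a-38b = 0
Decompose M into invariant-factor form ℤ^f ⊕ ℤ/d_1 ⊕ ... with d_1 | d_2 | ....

rank_ℚ(R)=2; free=2−2=0
SNF(R) diag = [2, 6] → torsion [2, 6]

Answer: M ≅ ℤ/2 ⊕ ℤ/6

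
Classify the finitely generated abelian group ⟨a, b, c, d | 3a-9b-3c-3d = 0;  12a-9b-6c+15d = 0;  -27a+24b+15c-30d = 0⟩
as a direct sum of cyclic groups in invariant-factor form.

rank_ℚ(R)=3; free=4−3=1
SNF(R) diag = [3, 3, 6] → torsion [3, 3, 6]

Answer: M ≅ ℤ^1 ⊕ ℤ/3 ⊕ ℤ/3 ⊕ ℤ/6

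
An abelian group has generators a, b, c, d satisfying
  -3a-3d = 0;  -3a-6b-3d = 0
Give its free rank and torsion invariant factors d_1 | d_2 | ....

Answer: M ≅ ℤ^2 ⊕ ℤ/3 ⊕ ℤ/6

Derivation:
rank_ℚ(R)=2; free=4−2=2
SNF(R) diag = [3, 6] → torsion [3, 6]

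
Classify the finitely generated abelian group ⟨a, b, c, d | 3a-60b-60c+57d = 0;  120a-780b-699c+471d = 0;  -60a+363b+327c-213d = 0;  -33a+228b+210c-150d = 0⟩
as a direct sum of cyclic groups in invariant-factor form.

rank_ℚ(R)=4; free=4−4=0
SNF(R) diag = [3, 9, 27, 27] → torsion [3, 9, 27, 27]

Answer: M ≅ ℤ/3 ⊕ ℤ/9 ⊕ ℤ/27 ⊕ ℤ/27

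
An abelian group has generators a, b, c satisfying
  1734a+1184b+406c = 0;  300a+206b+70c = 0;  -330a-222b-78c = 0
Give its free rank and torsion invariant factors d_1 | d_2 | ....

rank_ℚ(R)=3; free=3−3=0
SNF(R) diag = [2, 6, 6] → torsion [2, 6, 6]

Answer: M ≅ ℤ/2 ⊕ ℤ/6 ⊕ ℤ/6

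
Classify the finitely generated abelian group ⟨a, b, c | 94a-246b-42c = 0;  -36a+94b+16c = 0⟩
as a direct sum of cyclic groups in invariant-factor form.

Answer: M ≅ ℤ^1 ⊕ ℤ/2 ⊕ ℤ/2

Derivation:
rank_ℚ(R)=2; free=3−2=1
SNF(R) diag = [2, 2] → torsion [2, 2]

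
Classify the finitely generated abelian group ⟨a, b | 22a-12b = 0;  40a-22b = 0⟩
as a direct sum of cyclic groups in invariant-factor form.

rank_ℚ(R)=2; free=2−2=0
SNF(R) diag = [2, 2] → torsion [2, 2]

Answer: M ≅ ℤ/2 ⊕ ℤ/2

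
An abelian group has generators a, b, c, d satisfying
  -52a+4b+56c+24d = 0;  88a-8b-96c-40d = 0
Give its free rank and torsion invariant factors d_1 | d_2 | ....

rank_ℚ(R)=2; free=4−2=2
SNF(R) diag = [4, 8] → torsion [4, 8]

Answer: M ≅ ℤ^2 ⊕ ℤ/4 ⊕ ℤ/8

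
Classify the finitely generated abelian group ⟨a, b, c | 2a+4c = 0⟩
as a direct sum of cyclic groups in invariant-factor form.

Answer: M ≅ ℤ^2 ⊕ ℤ/2

Derivation:
rank_ℚ(R)=1; free=3−1=2
SNF(R) diag = [2] → torsion [2]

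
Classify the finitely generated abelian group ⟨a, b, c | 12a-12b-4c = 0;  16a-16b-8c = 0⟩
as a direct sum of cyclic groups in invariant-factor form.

rank_ℚ(R)=2; free=3−2=1
SNF(R) diag = [4, 8] → torsion [4, 8]

Answer: M ≅ ℤ^1 ⊕ ℤ/4 ⊕ ℤ/8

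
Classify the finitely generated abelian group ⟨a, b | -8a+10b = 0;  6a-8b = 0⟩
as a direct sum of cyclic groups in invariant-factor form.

rank_ℚ(R)=2; free=2−2=0
SNF(R) diag = [2, 2] → torsion [2, 2]

Answer: M ≅ ℤ/2 ⊕ ℤ/2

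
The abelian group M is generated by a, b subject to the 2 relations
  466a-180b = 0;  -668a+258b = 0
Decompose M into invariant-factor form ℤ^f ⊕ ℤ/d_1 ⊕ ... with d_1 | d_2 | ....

rank_ℚ(R)=2; free=2−2=0
SNF(R) diag = [2, 6] → torsion [2, 6]

Answer: M ≅ ℤ/2 ⊕ ℤ/6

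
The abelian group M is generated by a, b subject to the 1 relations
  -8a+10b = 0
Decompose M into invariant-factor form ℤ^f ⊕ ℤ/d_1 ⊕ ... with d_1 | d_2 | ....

Answer: M ≅ ℤ^1 ⊕ ℤ/2

Derivation:
rank_ℚ(R)=1; free=2−1=1
SNF(R) diag = [2] → torsion [2]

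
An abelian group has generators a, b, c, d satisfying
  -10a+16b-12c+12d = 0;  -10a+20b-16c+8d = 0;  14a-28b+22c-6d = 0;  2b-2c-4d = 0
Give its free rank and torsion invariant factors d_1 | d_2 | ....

rank_ℚ(R)=4; free=4−4=0
SNF(R) diag = [2, 2, 2, 4] → torsion [2, 2, 2, 4]

Answer: M ≅ ℤ/2 ⊕ ℤ/2 ⊕ ℤ/2 ⊕ ℤ/4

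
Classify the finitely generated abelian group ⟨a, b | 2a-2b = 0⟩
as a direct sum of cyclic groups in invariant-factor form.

rank_ℚ(R)=1; free=2−1=1
SNF(R) diag = [2] → torsion [2]

Answer: M ≅ ℤ^1 ⊕ ℤ/2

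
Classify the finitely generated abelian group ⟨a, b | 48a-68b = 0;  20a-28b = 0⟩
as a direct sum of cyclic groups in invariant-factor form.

rank_ℚ(R)=2; free=2−2=0
SNF(R) diag = [4, 4] → torsion [4, 4]

Answer: M ≅ ℤ/4 ⊕ ℤ/4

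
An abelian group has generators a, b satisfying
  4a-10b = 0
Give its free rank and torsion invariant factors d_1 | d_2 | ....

rank_ℚ(R)=1; free=2−1=1
SNF(R) diag = [2] → torsion [2]

Answer: M ≅ ℤ^1 ⊕ ℤ/2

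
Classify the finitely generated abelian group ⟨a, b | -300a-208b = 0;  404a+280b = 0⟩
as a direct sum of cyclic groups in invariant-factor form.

Answer: M ≅ ℤ/4 ⊕ ℤ/8

Derivation:
rank_ℚ(R)=2; free=2−2=0
SNF(R) diag = [4, 8] → torsion [4, 8]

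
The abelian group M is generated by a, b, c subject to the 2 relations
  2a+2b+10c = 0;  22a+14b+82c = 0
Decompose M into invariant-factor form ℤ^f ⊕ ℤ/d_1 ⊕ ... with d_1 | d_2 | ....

Answer: M ≅ ℤ^1 ⊕ ℤ/2 ⊕ ℤ/4

Derivation:
rank_ℚ(R)=2; free=3−2=1
SNF(R) diag = [2, 4] → torsion [2, 4]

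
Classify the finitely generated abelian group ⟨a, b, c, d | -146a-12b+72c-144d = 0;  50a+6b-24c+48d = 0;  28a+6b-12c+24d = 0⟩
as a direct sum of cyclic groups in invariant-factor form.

Answer: M ≅ ℤ^1 ⊕ ℤ/2 ⊕ ℤ/6 ⊕ ℤ/12

Derivation:
rank_ℚ(R)=3; free=4−3=1
SNF(R) diag = [2, 6, 12] → torsion [2, 6, 12]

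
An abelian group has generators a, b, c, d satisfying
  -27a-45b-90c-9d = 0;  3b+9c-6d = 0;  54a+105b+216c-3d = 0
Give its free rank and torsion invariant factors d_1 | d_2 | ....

Answer: M ≅ ℤ^1 ⊕ ℤ/3 ⊕ ℤ/9 ⊕ ℤ/27

Derivation:
rank_ℚ(R)=3; free=4−3=1
SNF(R) diag = [3, 9, 27] → torsion [3, 9, 27]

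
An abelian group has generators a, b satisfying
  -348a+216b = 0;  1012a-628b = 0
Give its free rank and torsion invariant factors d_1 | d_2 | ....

Answer: M ≅ ℤ/4 ⊕ ℤ/12

Derivation:
rank_ℚ(R)=2; free=2−2=0
SNF(R) diag = [4, 12] → torsion [4, 12]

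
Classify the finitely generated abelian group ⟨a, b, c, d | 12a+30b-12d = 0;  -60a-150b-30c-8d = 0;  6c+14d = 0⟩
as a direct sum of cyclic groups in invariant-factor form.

Answer: M ≅ ℤ^1 ⊕ ℤ/2 ⊕ ℤ/6 ⊕ ℤ/6

Derivation:
rank_ℚ(R)=3; free=4−3=1
SNF(R) diag = [2, 6, 6] → torsion [2, 6, 6]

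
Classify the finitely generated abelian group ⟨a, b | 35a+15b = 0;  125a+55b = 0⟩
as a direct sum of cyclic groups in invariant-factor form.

rank_ℚ(R)=2; free=2−2=0
SNF(R) diag = [5, 10] → torsion [5, 10]

Answer: M ≅ ℤ/5 ⊕ ℤ/10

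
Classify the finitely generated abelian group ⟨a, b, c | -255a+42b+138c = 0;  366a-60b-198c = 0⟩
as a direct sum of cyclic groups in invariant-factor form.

Answer: M ≅ ℤ^1 ⊕ ℤ/3 ⊕ ℤ/6

Derivation:
rank_ℚ(R)=2; free=3−2=1
SNF(R) diag = [3, 6] → torsion [3, 6]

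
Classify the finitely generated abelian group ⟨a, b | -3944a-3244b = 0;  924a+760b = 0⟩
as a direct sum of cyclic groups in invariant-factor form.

rank_ℚ(R)=2; free=2−2=0
SNF(R) diag = [4, 4] → torsion [4, 4]

Answer: M ≅ ℤ/4 ⊕ ℤ/4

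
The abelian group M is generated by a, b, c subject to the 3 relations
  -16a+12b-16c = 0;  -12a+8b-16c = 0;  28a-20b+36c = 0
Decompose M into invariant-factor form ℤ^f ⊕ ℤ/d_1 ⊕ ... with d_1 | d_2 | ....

rank_ℚ(R)=3; free=3−3=0
SNF(R) diag = [4, 4, 4] → torsion [4, 4, 4]

Answer: M ≅ ℤ/4 ⊕ ℤ/4 ⊕ ℤ/4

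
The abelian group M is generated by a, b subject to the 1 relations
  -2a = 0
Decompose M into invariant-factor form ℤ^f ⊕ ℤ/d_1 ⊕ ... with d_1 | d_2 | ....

rank_ℚ(R)=1; free=2−1=1
SNF(R) diag = [2] → torsion [2]

Answer: M ≅ ℤ^1 ⊕ ℤ/2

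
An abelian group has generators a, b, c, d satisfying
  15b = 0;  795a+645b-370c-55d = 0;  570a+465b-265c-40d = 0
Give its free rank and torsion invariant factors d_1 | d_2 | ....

rank_ℚ(R)=3; free=4−3=1
SNF(R) diag = [5, 15, 45] → torsion [5, 15, 45]

Answer: M ≅ ℤ^1 ⊕ ℤ/5 ⊕ ℤ/15 ⊕ ℤ/45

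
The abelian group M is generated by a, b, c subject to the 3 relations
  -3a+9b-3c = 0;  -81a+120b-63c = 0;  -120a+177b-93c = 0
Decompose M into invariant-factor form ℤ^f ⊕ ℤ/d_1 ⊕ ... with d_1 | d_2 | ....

Answer: M ≅ ℤ/3 ⊕ ℤ/3 ⊕ ℤ/9

Derivation:
rank_ℚ(R)=3; free=3−3=0
SNF(R) diag = [3, 3, 9] → torsion [3, 3, 9]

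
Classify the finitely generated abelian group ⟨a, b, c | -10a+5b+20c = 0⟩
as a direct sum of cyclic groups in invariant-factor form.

Answer: M ≅ ℤ^2 ⊕ ℤ/5

Derivation:
rank_ℚ(R)=1; free=3−1=2
SNF(R) diag = [5] → torsion [5]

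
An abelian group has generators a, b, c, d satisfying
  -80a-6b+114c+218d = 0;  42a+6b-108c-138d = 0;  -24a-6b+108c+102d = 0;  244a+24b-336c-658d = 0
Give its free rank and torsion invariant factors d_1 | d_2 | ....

Answer: M ≅ ℤ/2 ⊕ ℤ/6 ⊕ ℤ/18 ⊕ ℤ/54

Derivation:
rank_ℚ(R)=4; free=4−4=0
SNF(R) diag = [2, 6, 18, 54] → torsion [2, 6, 18, 54]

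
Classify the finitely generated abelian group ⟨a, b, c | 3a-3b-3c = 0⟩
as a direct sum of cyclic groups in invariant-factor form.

Answer: M ≅ ℤ^2 ⊕ ℤ/3

Derivation:
rank_ℚ(R)=1; free=3−1=2
SNF(R) diag = [3] → torsion [3]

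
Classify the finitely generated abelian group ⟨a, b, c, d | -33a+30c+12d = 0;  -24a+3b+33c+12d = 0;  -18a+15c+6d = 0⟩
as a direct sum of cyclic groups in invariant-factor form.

Answer: M ≅ ℤ^1 ⊕ ℤ/3 ⊕ ℤ/3 ⊕ ℤ/3

Derivation:
rank_ℚ(R)=3; free=4−3=1
SNF(R) diag = [3, 3, 3] → torsion [3, 3, 3]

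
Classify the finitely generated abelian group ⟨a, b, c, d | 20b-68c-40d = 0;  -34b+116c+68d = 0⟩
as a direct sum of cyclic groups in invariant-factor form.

Answer: M ≅ ℤ^2 ⊕ ℤ/2 ⊕ ℤ/4

Derivation:
rank_ℚ(R)=2; free=4−2=2
SNF(R) diag = [2, 4] → torsion [2, 4]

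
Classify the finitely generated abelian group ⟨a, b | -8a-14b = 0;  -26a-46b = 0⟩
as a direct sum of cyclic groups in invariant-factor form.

Answer: M ≅ ℤ/2 ⊕ ℤ/2

Derivation:
rank_ℚ(R)=2; free=2−2=0
SNF(R) diag = [2, 2] → torsion [2, 2]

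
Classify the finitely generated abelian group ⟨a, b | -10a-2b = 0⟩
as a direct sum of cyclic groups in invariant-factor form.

rank_ℚ(R)=1; free=2−1=1
SNF(R) diag = [2] → torsion [2]

Answer: M ≅ ℤ^1 ⊕ ℤ/2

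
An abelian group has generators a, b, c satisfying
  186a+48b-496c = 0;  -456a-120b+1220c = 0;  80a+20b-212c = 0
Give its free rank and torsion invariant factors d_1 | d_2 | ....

Answer: M ≅ ℤ/2 ⊕ ℤ/4 ⊕ ℤ/12

Derivation:
rank_ℚ(R)=3; free=3−3=0
SNF(R) diag = [2, 4, 12] → torsion [2, 4, 12]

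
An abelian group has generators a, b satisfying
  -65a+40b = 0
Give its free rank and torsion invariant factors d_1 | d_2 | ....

rank_ℚ(R)=1; free=2−1=1
SNF(R) diag = [5] → torsion [5]

Answer: M ≅ ℤ^1 ⊕ ℤ/5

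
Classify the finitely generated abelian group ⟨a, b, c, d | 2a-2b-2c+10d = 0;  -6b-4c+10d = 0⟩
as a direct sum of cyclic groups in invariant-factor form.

Answer: M ≅ ℤ^2 ⊕ ℤ/2 ⊕ ℤ/2

Derivation:
rank_ℚ(R)=2; free=4−2=2
SNF(R) diag = [2, 2] → torsion [2, 2]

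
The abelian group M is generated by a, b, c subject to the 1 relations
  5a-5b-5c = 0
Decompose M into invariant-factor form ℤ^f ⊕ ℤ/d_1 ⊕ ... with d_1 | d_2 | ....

Answer: M ≅ ℤ^2 ⊕ ℤ/5

Derivation:
rank_ℚ(R)=1; free=3−1=2
SNF(R) diag = [5] → torsion [5]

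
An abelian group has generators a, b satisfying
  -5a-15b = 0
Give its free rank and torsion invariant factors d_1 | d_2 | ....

Answer: M ≅ ℤ^1 ⊕ ℤ/5

Derivation:
rank_ℚ(R)=1; free=2−1=1
SNF(R) diag = [5] → torsion [5]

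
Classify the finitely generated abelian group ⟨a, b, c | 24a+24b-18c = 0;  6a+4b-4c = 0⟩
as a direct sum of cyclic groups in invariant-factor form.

Answer: M ≅ ℤ^1 ⊕ ℤ/2 ⊕ ℤ/6

Derivation:
rank_ℚ(R)=2; free=3−2=1
SNF(R) diag = [2, 6] → torsion [2, 6]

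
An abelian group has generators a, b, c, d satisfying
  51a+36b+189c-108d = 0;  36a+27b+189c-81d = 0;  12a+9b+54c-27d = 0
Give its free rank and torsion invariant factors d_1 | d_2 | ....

rank_ℚ(R)=3; free=4−3=1
SNF(R) diag = [3, 9, 27] → torsion [3, 9, 27]

Answer: M ≅ ℤ^1 ⊕ ℤ/3 ⊕ ℤ/9 ⊕ ℤ/27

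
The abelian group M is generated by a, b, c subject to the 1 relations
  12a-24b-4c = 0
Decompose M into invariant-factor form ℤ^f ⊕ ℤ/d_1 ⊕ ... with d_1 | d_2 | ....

rank_ℚ(R)=1; free=3−1=2
SNF(R) diag = [4] → torsion [4]

Answer: M ≅ ℤ^2 ⊕ ℤ/4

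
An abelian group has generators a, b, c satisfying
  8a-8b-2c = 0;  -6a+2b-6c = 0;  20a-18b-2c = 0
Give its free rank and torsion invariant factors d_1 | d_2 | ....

rank_ℚ(R)=3; free=3−3=0
SNF(R) diag = [2, 2, 6] → torsion [2, 2, 6]

Answer: M ≅ ℤ/2 ⊕ ℤ/2 ⊕ ℤ/6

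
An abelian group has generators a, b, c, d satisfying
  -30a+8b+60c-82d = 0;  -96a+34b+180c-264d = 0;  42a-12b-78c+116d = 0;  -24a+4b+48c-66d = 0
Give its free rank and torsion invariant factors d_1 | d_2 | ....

Answer: M ≅ ℤ/2 ⊕ ℤ/2 ⊕ ℤ/6 ⊕ ℤ/6

Derivation:
rank_ℚ(R)=4; free=4−4=0
SNF(R) diag = [2, 2, 6, 6] → torsion [2, 2, 6, 6]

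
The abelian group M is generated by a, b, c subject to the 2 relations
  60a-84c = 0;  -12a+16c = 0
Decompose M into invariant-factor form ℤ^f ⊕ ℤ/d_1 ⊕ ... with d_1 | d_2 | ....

Answer: M ≅ ℤ^1 ⊕ ℤ/4 ⊕ ℤ/12

Derivation:
rank_ℚ(R)=2; free=3−2=1
SNF(R) diag = [4, 12] → torsion [4, 12]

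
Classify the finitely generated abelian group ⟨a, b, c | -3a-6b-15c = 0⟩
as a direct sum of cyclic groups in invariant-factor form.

Answer: M ≅ ℤ^2 ⊕ ℤ/3

Derivation:
rank_ℚ(R)=1; free=3−1=2
SNF(R) diag = [3] → torsion [3]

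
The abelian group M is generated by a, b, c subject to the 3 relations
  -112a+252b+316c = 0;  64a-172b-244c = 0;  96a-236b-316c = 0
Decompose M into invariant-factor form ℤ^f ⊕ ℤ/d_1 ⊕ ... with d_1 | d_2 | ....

rank_ℚ(R)=3; free=3−3=0
SNF(R) diag = [4, 8, 16] → torsion [4, 8, 16]

Answer: M ≅ ℤ/4 ⊕ ℤ/8 ⊕ ℤ/16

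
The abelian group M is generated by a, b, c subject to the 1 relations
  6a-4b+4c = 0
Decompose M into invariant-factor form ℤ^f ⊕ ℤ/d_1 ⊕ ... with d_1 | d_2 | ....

Answer: M ≅ ℤ^2 ⊕ ℤ/2

Derivation:
rank_ℚ(R)=1; free=3−1=2
SNF(R) diag = [2] → torsion [2]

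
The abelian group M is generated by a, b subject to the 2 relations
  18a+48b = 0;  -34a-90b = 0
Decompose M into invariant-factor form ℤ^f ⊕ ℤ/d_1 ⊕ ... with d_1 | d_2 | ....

rank_ℚ(R)=2; free=2−2=0
SNF(R) diag = [2, 6] → torsion [2, 6]

Answer: M ≅ ℤ/2 ⊕ ℤ/6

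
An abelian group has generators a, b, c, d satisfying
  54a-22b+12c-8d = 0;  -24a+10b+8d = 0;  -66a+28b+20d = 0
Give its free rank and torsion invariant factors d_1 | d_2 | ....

Answer: M ≅ ℤ^1 ⊕ ℤ/2 ⊕ ℤ/6 ⊕ ℤ/12

Derivation:
rank_ℚ(R)=3; free=4−3=1
SNF(R) diag = [2, 6, 12] → torsion [2, 6, 12]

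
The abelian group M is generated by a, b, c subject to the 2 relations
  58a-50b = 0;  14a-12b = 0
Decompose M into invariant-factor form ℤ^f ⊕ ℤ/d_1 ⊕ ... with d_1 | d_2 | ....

Answer: M ≅ ℤ^1 ⊕ ℤ/2 ⊕ ℤ/2

Derivation:
rank_ℚ(R)=2; free=3−2=1
SNF(R) diag = [2, 2] → torsion [2, 2]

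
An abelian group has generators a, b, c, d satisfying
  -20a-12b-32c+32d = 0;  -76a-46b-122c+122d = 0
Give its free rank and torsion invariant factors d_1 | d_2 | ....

rank_ℚ(R)=2; free=4−2=2
SNF(R) diag = [2, 4] → torsion [2, 4]

Answer: M ≅ ℤ^2 ⊕ ℤ/2 ⊕ ℤ/4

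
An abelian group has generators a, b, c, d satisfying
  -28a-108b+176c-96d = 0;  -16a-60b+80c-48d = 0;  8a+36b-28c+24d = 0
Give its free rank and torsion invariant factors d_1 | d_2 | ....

Answer: M ≅ ℤ^1 ⊕ ℤ/4 ⊕ ℤ/12 ⊕ ℤ/12

Derivation:
rank_ℚ(R)=3; free=4−3=1
SNF(R) diag = [4, 12, 12] → torsion [4, 12, 12]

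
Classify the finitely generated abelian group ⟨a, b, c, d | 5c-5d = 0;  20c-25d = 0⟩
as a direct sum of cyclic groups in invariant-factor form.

Answer: M ≅ ℤ^2 ⊕ ℤ/5 ⊕ ℤ/5

Derivation:
rank_ℚ(R)=2; free=4−2=2
SNF(R) diag = [5, 5] → torsion [5, 5]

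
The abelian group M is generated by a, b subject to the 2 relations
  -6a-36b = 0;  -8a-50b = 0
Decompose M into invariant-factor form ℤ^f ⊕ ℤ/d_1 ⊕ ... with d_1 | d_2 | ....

Answer: M ≅ ℤ/2 ⊕ ℤ/6

Derivation:
rank_ℚ(R)=2; free=2−2=0
SNF(R) diag = [2, 6] → torsion [2, 6]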